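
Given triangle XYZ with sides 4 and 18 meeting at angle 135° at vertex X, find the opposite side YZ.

By the law of cosines: YZ^2 = XY^2 + XZ^2 - 2*XY*XZ*cos(X)
YZ^2 = 4^2 + 18^2 - 2*4*18*cos(135°)
YZ^2 = 16 + 324 - 144*(-sqrt(2)/2)
YZ^2 = 72*sqrt(2) + 340
YZ = 2*sqrt(18*sqrt(2) + 85)

2*sqrt(18*sqrt(2) + 85)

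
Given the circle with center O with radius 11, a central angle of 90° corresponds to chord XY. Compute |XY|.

Chord = 2(11) sin(45°) = 11*sqrt(2)

11*sqrt(2)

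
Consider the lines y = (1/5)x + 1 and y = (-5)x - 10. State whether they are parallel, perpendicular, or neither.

Slope of line 1: m1 = 1/5
Slope of line 2: m2 = -5
m1 * m2 = (1/5) * (-5) = -1 = -1, so the lines are perpendicular.

Perpendicular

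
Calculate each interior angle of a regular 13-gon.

Each interior angle of a regular n-gon is (n - 2) * 180 / n.
For n = 13: (13 - 2) * 180 / 13 = 1980/13 = 1980/13 degrees.

1980/13 degrees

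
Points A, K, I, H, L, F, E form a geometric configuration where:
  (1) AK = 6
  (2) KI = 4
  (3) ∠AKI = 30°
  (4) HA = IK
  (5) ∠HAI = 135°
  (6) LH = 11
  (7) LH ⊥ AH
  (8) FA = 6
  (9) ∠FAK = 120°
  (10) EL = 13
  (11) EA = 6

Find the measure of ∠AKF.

Step 1: By the law of cosines on triangle KAF: KF² = 6² + 6² − 2·6·6·cos(120°) = 108, so KF = 6·√3.
Step 2: By the inverse law of cosines on triangle AKF: cos(∠AKF) = (6² + (6·√3)² − 6²) / (2·6·6·√3) = 108/124.71 = 0.866, so ∠AKF = 30°.

Therefore, the measure of angle ∠AKF = 30°.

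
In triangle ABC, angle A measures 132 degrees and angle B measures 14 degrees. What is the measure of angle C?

The interior angles sum to 180°: angle C = 180 - 132 - 14 = 34°.
The triangle is obtuse (angles 132°, 14°, 34°).

34 degrees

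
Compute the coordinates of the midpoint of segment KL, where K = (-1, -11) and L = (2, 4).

The midpoint is the point halfway along the segment.
Move half the horizontal distance: -1 + (2 - -1)/2 = -1 + 3/2 = 1/2
Move half the vertical distance: -11 + (4 - -11)/2 = -11 + 15/2 = -7/2
Midpoint = (1/2, -7/2)

(1/2, -7/2)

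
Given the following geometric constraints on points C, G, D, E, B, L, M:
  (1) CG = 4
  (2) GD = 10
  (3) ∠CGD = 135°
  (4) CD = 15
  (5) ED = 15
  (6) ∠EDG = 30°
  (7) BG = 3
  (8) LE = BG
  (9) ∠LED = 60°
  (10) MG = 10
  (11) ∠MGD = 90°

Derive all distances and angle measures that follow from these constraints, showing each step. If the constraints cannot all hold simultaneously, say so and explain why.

These constraints are not satisfiable: by the triangle inequality in triangle GCD, (1) CG = 4 and (2) GD = 10 force CD ≤ 4 + 10 = 14, but (4) says CD = 15. No planar figure meets all of them, so nothing further can be derived.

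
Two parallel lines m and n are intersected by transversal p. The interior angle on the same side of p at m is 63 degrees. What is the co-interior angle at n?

Co-interior angles sum to 180: 180 - 63 = 117 degrees.

117 degrees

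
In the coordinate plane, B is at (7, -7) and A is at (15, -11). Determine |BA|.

d = sqrt((15 - 7)^2 + (-11 - -7)^2)
d = sqrt(8^2 + -4^2)
d = sqrt(64 + 16)
d = sqrt(80) = 4*sqrt(5)

4*sqrt(5)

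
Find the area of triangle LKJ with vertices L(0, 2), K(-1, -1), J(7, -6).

Shoelace: Area = (1/2)|0(-1--6) + -1(-6-2) + 7(2--1)| = (1/2)(29) = 29/2

29/2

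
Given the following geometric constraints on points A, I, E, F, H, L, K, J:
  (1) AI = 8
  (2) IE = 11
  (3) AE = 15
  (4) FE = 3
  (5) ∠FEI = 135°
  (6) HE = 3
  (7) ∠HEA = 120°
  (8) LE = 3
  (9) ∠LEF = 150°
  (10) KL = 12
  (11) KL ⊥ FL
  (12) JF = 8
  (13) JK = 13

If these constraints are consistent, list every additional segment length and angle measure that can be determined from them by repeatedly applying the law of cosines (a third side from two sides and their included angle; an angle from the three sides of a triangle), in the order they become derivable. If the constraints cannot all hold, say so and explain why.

The constraints are consistent. Derivable facts, in order:
After 1 step:
- AH = 3·√31
- FL ≈ 5.8
- IF ≈ 13.29
- ∠AEI = 31.29°
- ∠AIE = 103.14°
- ∠EAI = 45.57°
After 2 steps:
- FK ≈ 13.33
- ∠AHE = 51.05°
- ∠EAH = 8.95°
- ∠EFI = 35.82°
- ∠EFL = 15°
- ∠EIF = 9.18°
- ∠ELF = 15°
After 3 steps:
- ∠FJK = 74.55°
- ∠FKJ = 35.35°
- ∠FKL = 25.78°
- ∠JFK = 70.1°
- ∠KFL = 64.22°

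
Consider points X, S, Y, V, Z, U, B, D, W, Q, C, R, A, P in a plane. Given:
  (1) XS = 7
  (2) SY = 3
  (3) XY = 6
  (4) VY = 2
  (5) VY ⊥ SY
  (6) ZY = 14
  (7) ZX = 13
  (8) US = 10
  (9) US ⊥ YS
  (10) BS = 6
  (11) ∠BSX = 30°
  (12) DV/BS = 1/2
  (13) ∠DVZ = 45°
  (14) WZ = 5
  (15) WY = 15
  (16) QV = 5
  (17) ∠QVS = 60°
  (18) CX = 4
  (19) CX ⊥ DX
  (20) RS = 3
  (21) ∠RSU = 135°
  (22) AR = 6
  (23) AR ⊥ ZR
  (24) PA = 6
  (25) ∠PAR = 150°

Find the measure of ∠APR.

Step 1: By the law of cosines on triangle PAR: PR² = 6² + 6² − 2·6·6·cos(150°) = 134.35, so PR ≈ 11.59.
Step 2: By the inverse law of cosines on triangle APR: cos(∠APR) = (6² + 11.59² − 6²) / (2·6·11.59) = 134.35/139.09 = 0.9659, so ∠APR = 15°.

Therefore, the measure of angle ∠APR = 15°.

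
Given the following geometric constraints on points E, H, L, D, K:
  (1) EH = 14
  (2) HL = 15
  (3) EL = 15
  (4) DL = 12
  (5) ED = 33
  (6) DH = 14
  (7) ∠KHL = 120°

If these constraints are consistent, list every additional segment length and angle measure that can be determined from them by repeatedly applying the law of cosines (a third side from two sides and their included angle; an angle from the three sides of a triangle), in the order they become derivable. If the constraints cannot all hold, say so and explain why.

These constraints are not satisfiable: by the triangle inequality in triangle HED, (1) EH = 14 and (6) DH = 14 force ED ≤ 14 + 14 = 28, but (5) says ED = 33. No planar figure meets all of them, so nothing further can be derived.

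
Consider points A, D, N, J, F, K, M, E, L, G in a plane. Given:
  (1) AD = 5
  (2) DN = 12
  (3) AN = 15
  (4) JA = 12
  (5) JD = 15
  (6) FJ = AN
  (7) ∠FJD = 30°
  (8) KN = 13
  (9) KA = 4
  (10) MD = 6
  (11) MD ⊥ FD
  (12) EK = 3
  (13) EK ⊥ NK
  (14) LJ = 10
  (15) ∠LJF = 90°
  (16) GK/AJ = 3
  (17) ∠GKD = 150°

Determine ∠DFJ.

From the given relations: FJ = AN = 15.
Step 1: By the law of cosines on triangle FJD: FD² = 15² + 15² − 2·15·15·cos(30°) = 60.29, so FD ≈ 7.76.
Step 2: By the inverse law of cosines on triangle DFJ: cos(∠DFJ) = (7.76² + 15² − 15²) / (2·7.76·15) = 60.29/232.94 = 0.2588, so ∠DFJ = 75°.

Therefore, the measure of angle ∠DFJ = 75°.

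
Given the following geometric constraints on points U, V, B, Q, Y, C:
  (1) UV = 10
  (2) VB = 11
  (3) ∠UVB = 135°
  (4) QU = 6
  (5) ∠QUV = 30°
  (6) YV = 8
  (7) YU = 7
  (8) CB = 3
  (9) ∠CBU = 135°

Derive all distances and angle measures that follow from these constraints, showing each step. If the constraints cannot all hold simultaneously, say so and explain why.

The constraints are consistent.

Step 1: From UV = 10, VB = 11, and ∠UVB = 135°, by the law of cosines:
  UB² = UV² + VB² - 2·UV·VB·cos(135°) = 100 + 121 + 155.6 = 376.6
  UB ≈ 19.41

Step 2: From VU = 10, UQ = 6, and ∠VUQ = 30°, by the law of cosines:
  VQ² = VU² + UQ² - 2·VU·UQ·cos(30°) = 100 + 36 - 103.9 = 32.08
  VQ ≈ 5.66

Step 3: From UV = 10, UY = 7, VY = 8, by the inverse law of cosines:
  cos(∠VUY) = (UV² + UY² - VY²) / (2·UV·UY)
  ∠VUY = 52.62°

Step 4: From VU = 10, VY = 8, UY = 7, by the inverse law of cosines:
  cos(∠UVY) = (VU² + VY² - UY²) / (2·VU·VY)
  ∠UVY = 44.05°

Step 5: From YU = 7, YV = 8, UV = 10, by the inverse law of cosines:
  cos(∠UYV) = (YU² + YV² - UV²) / (2·YU·YV)
  ∠UYV = 83.33°

Step 6: From UB = 19.41, BC = 3, and ∠UBC = 135°, by the law of cosines:
  UC² = UB² + BC² - 2·UB·BC·cos(135°) = 376.6 + 9 + 82.33 = 467.9
  UC ≈ 21.63

Step 7: From UB = 19.41, UV = 10, BV = 11, by the inverse law of cosines:
  cos(∠BUV) = (UB² + UV² - BV²) / (2·UB·UV)
  ∠BUV = 23.63°

Step 8: From VQ = 5.66, VU = 10, QU = 6, by the inverse law of cosines:
  cos(∠QVU) = (VQ² + VU² - QU²) / (2·VQ·VU)
  ∠QVU = 31.98°

Step 9: From BU = 19.41, BV = 11, UV = 10, by the inverse law of cosines:
  cos(∠UBV) = (BU² + BV² - UV²) / (2·BU·BV)
  ∠UBV = 21.37°

Step 10: From QU = 6, QV = 5.66, UV = 10, by the inverse law of cosines:
  cos(∠UQV) = (QU² + QV² - UV²) / (2·QU·QV)
  ∠UQV = 118.02°

Step 11: From UB = 19.41, UC = 21.63, BC = 3, by the inverse law of cosines:
  cos(∠BUC) = (UB² + UC² - BC²) / (2·UB·UC)
  ∠BUC = 5.63°

Step 12: From CB = 3, CU = 21.63, BU = 19.41, by the inverse law of cosines:
  cos(∠BCU) = (CB² + CU² - BU²) / (2·CB·CU)
  ∠BCU = 39.37°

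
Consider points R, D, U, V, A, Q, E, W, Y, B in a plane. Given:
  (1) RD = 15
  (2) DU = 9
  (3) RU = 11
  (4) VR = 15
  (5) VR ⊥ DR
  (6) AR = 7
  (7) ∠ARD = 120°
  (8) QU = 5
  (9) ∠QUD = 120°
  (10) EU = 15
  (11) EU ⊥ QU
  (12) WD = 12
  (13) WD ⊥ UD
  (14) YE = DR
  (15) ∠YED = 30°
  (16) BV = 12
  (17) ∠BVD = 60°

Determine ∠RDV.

Step 1: By the law of cosines on triangle DRV: DV² = 15² + 15² − 2·15·15·cos(90°) = 450, so DV = 15·√2.
Step 2: By the inverse law of cosines on triangle RDV: cos(∠RDV) = (15² + (15·√2)² − 15²) / (2·15·15·√2) = 450/636.4 = 0.7071, so ∠RDV = 45°.

Therefore, the measure of angle ∠RDV = 45°.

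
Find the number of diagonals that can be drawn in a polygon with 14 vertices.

Each of the 14 vertices connects to 11 non-adjacent vertices via diagonals.
Total connections = 14 × 11 = 154, but each diagonal is counted twice.
Number of diagonals = 154 / 2 = 77.

77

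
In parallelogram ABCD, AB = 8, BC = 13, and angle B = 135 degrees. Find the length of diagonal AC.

The diagonal of a parallelogram can be found by treating two adjacent sides and the diagonal as a triangle.
Applying the law of cosines with sides 8, 13 and included angle 135°:
d^2 = 64 + 169 - 208*cos(135°) = 104*sqrt(2) + 233
d = sqrt(104*sqrt(2) + 233)

sqrt(104*sqrt(2) + 233)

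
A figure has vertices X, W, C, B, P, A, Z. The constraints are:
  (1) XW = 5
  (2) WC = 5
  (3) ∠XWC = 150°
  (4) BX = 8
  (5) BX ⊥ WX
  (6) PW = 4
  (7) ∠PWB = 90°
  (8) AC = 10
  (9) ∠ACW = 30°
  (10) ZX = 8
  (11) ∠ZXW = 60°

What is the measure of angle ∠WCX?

Step 1: By the law of cosines on triangle CWX: CX² = 5² + 5² − 2·5·5·cos(150°) = 93.3, so CX ≈ 9.66.
Step 2: By the inverse law of cosines on triangle WCX: cos(∠WCX) = (5² + 9.66² − 5²) / (2·5·9.66) = 93.3/96.59 = 0.9659, so ∠WCX = 15°.

Therefore, the measure of angle ∠WCX = 15°.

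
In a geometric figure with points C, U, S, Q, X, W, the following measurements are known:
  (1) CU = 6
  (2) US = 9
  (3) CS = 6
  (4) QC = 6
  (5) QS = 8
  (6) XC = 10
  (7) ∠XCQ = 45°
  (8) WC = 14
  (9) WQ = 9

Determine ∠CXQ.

Step 1: By the law of cosines on triangle XCQ: XQ² = 10² + 6² − 2·10·6·cos(45°) = 51.15, so XQ ≈ 7.15.
Step 2: By the inverse law of cosines on triangle CXQ: cos(∠CXQ) = (10² + 7.15² − 6²) / (2·10·7.15) = 115.15/143.03 = 0.805, so ∠CXQ = 36.39°.

Therefore, the measure of angle ∠CXQ = 36.39°.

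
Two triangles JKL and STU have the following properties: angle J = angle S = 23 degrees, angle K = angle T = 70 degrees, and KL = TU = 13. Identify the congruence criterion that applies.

The given information matches AAS: Two pairs of corresponding angles and a non-included side are equal (Angle-Angle-Side).

AAS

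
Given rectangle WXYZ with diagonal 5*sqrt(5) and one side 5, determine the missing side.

The diagonal of a rectangle forms a right triangle with the two sides.
Rearranging the Pythagorean theorem: missing side = sqrt(d^2 - known^2).
= sqrt(125 - 25) = sqrt(100) = 10.

10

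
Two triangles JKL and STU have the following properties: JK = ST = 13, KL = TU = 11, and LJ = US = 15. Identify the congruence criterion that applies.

The given information matches SSS: All three pairs of corresponding sides are equal (Side-Side-Side).

SSS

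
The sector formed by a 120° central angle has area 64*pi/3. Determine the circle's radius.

Sector area A = πr² × θ/360, so r² = 360A / (πθ).
r² = 360 × 64*pi/3 / (π × 120)
r² = 64
r = 8

8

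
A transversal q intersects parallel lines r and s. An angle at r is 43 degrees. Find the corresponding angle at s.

When a transversal crosses parallel lines, angles in the same position at each intersection are called corresponding angles.
These are always equal, so the answer is 43 degrees.

43 degrees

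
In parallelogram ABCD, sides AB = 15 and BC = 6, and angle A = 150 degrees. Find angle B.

Opposite sides of a parallelogram are parallel, so consecutive angles form co-interior angles on a transversal.
Co-interior angles sum to 180°, giving angle B = 180 - 150 = 30 degrees.

30 degrees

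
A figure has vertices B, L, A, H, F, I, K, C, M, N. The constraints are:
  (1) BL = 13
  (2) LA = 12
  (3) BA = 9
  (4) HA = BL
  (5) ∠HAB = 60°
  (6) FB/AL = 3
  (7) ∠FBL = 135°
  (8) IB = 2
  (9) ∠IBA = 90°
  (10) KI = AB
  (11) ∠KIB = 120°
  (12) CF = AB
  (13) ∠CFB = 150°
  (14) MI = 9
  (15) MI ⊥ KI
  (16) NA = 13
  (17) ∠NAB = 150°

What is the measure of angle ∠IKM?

From the given relations: KI = AB = 9.
Step 1: By the law of cosines on triangle KIM: KM² = 9² + 9² − 2·9·9·cos(90°) = 162, so KM = 9·√2.
Step 2: By the inverse law of cosines on triangle IKM: cos(∠IKM) = (9² + (9·√2)² − 9²) / (2·9·9·√2) = 162/229.1 = 0.7071, so ∠IKM = 45°.

Therefore, the measure of angle ∠IKM = 45°.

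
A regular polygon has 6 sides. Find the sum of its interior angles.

The sum of interior angles of an n-sided polygon is (n - 2) * 180.
For n = 6: (6 - 2) * 180 = 4 * 180 = 720 degrees.

720 degrees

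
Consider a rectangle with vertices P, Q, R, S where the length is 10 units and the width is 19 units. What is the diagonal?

Using the Pythagorean theorem:
d² = 10² + 19² = 100 + 361 = 461
d = sqrt(461)

sqrt(461)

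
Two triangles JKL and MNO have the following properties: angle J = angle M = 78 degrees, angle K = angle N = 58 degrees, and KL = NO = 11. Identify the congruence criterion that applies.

Consider the given information: angle J = angle M = 78 degrees, angle K = angle N = 58 degrees, and KL = NO = 11
This is not SSS or SAS: SSS requires all three pairs of sides, but we don't have that. SAS requires two sides and the included angle between them.
The correct criterion is AAS. Two pairs of corresponding angles and a non-included side are equal (Angle-Angle-Side).

AAS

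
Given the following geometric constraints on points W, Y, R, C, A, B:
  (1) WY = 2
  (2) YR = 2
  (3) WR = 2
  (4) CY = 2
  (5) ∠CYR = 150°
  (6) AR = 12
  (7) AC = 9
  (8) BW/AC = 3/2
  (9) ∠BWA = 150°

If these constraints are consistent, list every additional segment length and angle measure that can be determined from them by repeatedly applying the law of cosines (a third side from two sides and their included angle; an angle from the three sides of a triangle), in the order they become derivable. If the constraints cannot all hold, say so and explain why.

The constraints are consistent. Derivable facts, in order:
After 1 step:
- RC ≈ 3.86
- ∠RWY = 60°
- ∠RYW = 60°
- ∠WRY = 60°
After 2 steps:
- ∠ACR = 133.73°
- ∠ARC = 32.82°
- ∠CAR = 13.45°
- ∠CRY = 15°
- ∠RCY = 15°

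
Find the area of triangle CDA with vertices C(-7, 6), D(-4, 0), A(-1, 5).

Using the Shoelace formula for a triangle:
Area = (1/2)|x0(y1 - y2) + x1(y2 - y0) + x2(y0 - y1)|
Area = (1/2)|-7(0 - 5) + -4(5 - 6) + -1(6 - 0)|
Area = (1/2)|35 + 4 + -6|
Area = (1/2)|33|
Area = (1/2)(33)
Area = 33/2

33/2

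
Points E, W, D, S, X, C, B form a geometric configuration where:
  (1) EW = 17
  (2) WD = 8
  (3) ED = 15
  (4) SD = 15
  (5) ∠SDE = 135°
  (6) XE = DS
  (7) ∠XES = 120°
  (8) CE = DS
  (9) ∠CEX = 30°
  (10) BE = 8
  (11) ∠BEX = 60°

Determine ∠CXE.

From the given relations: XE = DS = 15; CE = DS = 15.
Step 1: By the law of cosines on triangle XEC: XC² = 15² + 15² − 2·15·15·cos(30°) = 60.29, so XC ≈ 7.76.
Step 2: By the inverse law of cosines on triangle CXE: cos(∠CXE) = (7.76² + 15² − 15²) / (2·7.76·15) = 60.29/232.94 = 0.2588, so ∠CXE = 75°.

Therefore, the measure of angle ∠CXE = 75°.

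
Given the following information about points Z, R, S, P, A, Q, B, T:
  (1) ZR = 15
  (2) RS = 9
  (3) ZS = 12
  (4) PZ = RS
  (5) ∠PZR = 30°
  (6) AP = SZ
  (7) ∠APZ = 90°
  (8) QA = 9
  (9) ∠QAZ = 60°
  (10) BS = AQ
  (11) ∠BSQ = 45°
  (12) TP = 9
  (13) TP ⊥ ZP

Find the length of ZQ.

From the given relations: PZ = RS = 9; AP = SZ = 12.
Step 1: By the law of cosines on triangle ZPA: ZA² = 9² + 12² − 2·9·12·cos(90°) = 225, so ZA = 15.
Step 2: By the law of cosines on triangle ZAQ: ZQ² = 15² + 9² − 2·15·9·cos(60°) = 171, so ZQ = 3·√19.

Therefore, the length of ZQ = 3·√19.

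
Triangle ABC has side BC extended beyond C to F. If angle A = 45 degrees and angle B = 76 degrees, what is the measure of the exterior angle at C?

The interior angle at C is 180 - 45 - 76 = 59 degrees.
The exterior angle and interior angle at C are supplementary:
Exterior angle = 180 - 59 = 121 degrees.

121 degrees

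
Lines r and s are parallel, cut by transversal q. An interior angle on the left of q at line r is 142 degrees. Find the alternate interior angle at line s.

Alternate interior angles lie on opposite sides of the transversal, between the parallel lines.
By the alternate interior angle theorem, they are equal: 142 degrees.

142 degrees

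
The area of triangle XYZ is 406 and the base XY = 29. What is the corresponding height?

height = 2 * 406 / 29 = 28

28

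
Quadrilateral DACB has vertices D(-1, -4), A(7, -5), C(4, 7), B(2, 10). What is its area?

The Shoelace formula works by pairing each vertex with the next (cycling back to the first).
For each pair, compute x_i*y_(i+1) - x_(i+1)*y_i:
  (-1*-5 - 7*-4) = 33
  (7*7 - 4*-5) = 69
  (4*10 - 2*7) = 26
  (2*-4 - -1*10) = 2
Taking half the absolute value of the total: Area = (1/2)(130) = 65.

65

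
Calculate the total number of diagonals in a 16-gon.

Total line segments between 16 vertices = C(16,2) = 120.
Subtract the 16 sides: 120 - 16 = 104 diagonals.

104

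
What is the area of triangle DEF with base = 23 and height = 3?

Area = (1/2)(23)(3) = 69/2

69/2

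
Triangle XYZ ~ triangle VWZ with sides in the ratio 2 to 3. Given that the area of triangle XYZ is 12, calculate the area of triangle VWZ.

Area ratio = (2/3)^2 = 4/9. Area of VWZ = 12 * 9/4 = 27.

27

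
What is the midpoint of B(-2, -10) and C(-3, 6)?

The midpoint is the average of the coordinates:
x: (-2 + -3)/2 = -5/2
y: (-10 + 6)/2 = -2
Midpoint = (-5/2, -2)

(-5/2, -2)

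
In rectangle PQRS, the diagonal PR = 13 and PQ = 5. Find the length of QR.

The diagonal of a rectangle forms a right triangle with the two sides.
Rearranging the Pythagorean theorem: missing side = sqrt(d^2 - known^2).
= sqrt(169 - 25) = sqrt(144) = 12.

12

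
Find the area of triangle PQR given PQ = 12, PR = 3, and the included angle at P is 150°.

Area = (1/2)(12)(3) sin(150°) = (1/2)(12)(3)(1/2) = 9

9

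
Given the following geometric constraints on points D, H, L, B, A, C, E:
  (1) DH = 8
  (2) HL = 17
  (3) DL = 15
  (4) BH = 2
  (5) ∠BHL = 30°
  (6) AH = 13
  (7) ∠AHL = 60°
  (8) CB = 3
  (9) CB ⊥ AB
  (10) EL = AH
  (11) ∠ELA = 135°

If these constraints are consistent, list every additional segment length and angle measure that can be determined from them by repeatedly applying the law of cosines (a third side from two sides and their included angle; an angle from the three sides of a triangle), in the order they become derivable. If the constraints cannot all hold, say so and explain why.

The constraints are consistent. Derivable facts, in order:
After 1 step:
- LA ≈ 15.39
- LB ≈ 15.3
- ∠DHL = 61.93°
- ∠DLH = 28.07°
- ∠HDL = 90°
After 2 steps:
- AE ≈ 26.25
- ∠ALH = 47°
- ∠BLH = 3.75°
- ∠HAL = 73°
- ∠HBL = 146.25°
After 3 steps:
- ∠AEL = 24.5°
- ∠EAL = 20.5°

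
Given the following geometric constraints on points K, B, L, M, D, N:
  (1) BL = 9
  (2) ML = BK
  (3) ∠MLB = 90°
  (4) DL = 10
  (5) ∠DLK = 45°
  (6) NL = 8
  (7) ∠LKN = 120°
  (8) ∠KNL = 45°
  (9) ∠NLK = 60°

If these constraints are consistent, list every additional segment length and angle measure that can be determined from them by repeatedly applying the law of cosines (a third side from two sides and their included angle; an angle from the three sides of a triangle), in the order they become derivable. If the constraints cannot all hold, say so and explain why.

These constraints are not satisfiable: (7), (8) and (9) are the three interior angles of triangle LKN, which must sum to 180°, but 120° + 45° + 60° = 225°. No planar figure meets all of them, so nothing further can be derived.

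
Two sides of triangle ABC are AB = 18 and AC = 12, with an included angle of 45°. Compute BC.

By the law of cosines: BC^2 = AB^2 + AC^2 - 2*AB*AC*cos(A)
BC^2 = 18^2 + 12^2 - 2*18*12*cos(45°)
BC^2 = 324 + 144 - 432*(sqrt(2)/2)
BC^2 = 468 - 216*sqrt(2)
BC = 6*sqrt(13 - 6*sqrt(2))

6*sqrt(13 - 6*sqrt(2))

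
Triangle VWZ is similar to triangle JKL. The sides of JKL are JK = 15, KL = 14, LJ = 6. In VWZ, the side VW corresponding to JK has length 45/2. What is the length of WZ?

Similar triangles have proportional sides. Setting up the proportion:
VW / JK = WZ / KL
45/2 / 15 = WZ / 14
WZ = 14 * 45/2 / 15 = 21.

21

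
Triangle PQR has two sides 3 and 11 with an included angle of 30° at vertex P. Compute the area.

Area = (1/2) * PQ * PR * sin(P)
Area = (1/2) * 3 * 11 * sin(30°)
Area = (1/2) * 3 * 11 * 1/2
Area = 33/4

33/4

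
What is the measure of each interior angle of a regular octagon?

Each interior angle of a regular n-gon is (n - 2) * 180 / n.
For n = 8: (8 - 2) * 180 / 8 = 1080/8 = 135 degrees.

135 degrees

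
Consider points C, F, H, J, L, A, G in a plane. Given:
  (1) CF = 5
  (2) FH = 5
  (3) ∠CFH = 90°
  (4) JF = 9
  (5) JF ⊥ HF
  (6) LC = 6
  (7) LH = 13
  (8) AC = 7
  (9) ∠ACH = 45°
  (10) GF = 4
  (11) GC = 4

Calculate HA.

Step 1: By the law of cosines on triangle CFH: CH² = 5² + 5² − 2·5·5·cos(90°) = 50, so CH = 5·√2.
Step 2: By the law of cosines on triangle HCA: HA² = (5·√2)² + 7² − 2·5·√2·7·cos(45°) = 29, so HA = √29.

Therefore, the length of HA = √29.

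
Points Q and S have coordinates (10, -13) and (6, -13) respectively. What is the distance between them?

d = sqrt((-4)^2 + (0)^2) = sqrt(16) = 4

4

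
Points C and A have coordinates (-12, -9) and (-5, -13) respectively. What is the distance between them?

The horizontal distance is |-5 - -12| = 7 and the vertical distance is |-13 - -9| = 4.
By the Pythagorean theorem, d = sqrt(7^2 + 4^2) = sqrt(65).

sqrt(65)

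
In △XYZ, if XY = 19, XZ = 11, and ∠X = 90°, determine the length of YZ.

Since angle X = 90°, this is a right triangle and the law of cosines reduces to the Pythagorean theorem.
YZ^2 = 19^2 + 11^2 = 482
YZ = sqrt(482)

sqrt(482)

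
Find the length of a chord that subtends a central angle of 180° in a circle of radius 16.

Chord = 2(16) sin(90°) = 32

32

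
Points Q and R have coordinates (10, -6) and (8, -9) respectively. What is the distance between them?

The horizontal distance is |8 - 10| = 2 and the vertical distance is |-9 - -6| = 3.
By the Pythagorean theorem, d = sqrt(2^2 + 3^2) = sqrt(13).

sqrt(13)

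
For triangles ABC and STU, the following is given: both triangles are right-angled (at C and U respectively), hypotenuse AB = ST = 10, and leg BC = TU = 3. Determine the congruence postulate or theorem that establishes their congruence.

The given information provides:
both triangles are right-angled (at C and U respectively), hypotenuse AB = ST = 10, and leg BC = TU = 3
This matches the HL congruence theorem.
The hypotenuse and one leg of two right triangles are equal (Hypotenuse-Leg).

HL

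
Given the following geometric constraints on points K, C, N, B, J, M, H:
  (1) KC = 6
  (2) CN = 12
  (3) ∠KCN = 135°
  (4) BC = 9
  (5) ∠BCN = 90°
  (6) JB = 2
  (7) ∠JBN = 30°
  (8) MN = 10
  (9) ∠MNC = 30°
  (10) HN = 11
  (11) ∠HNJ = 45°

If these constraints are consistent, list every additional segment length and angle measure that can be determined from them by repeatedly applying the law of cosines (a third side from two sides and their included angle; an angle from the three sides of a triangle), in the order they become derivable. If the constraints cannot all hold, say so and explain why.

The constraints are consistent. Derivable facts, in order:
After 1 step:
- CM ≈ 6.01
- KN ≈ 16.79
- NB = 15
After 2 steps:
- NJ ≈ 13.31
- ∠BNC = 36.87°
- ∠CBN = 53.13°
- ∠CKN = 30.36°
- ∠CMN = 93.74°
- ∠CNK = 14.64°
- ∠MCN = 56.26°
After 3 steps:
- JH ≈ 9.54
- ∠BJN = 145.69°
- ∠BNJ = 4.31°
After 4 steps:
- ∠HJN = 54.6°
- ∠JHN = 80.4°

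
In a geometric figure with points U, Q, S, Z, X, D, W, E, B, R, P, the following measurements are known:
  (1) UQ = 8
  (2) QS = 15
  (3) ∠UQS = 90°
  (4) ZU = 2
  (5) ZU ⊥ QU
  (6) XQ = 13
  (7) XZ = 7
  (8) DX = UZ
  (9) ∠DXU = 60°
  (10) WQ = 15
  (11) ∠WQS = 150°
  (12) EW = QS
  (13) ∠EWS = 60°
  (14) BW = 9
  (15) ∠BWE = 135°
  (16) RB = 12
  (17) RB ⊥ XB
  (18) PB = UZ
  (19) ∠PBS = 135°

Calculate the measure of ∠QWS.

Step 1: By the law of cosines on triangle WQS: WS² = 15² + 15² − 2·15·15·cos(150°) = 839.71, so WS ≈ 28.98.
Step 2: By the inverse law of cosines on triangle QWS: cos(∠QWS) = (15² + 28.98² − 15²) / (2·15·28.98) = 839.71/869.33 = 0.9659, so ∠QWS = 15°.

Therefore, the measure of angle ∠QWS = 15°.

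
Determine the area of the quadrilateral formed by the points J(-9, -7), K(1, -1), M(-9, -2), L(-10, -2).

The Shoelace formula works by pairing each vertex with the next (cycling back to the first).
For each pair, compute x_i*y_(i+1) - x_(i+1)*y_i:
  (-9*-1 - 1*-7) = 16
  (1*-2 - -9*-1) = -11
  (-9*-2 - -10*-2) = -2
  (-10*-7 - -9*-2) = 52
Taking half the absolute value of the total: Area = (1/2)(55) = 55/2.

55/2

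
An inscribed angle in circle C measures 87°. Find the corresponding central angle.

By the inscribed angle theorem, the central angle is twice the inscribed angle.
Central angle = 2 × 87° = 174°

174°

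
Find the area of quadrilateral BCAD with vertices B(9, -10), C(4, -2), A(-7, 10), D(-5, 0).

The Shoelace formula works by pairing each vertex with the next (cycling back to the first).
For each pair, compute x_i*y_(i+1) - x_(i+1)*y_i:
  (9*-2 - 4*-10) = 22
  (4*10 - -7*-2) = 26
  (-7*0 - -5*10) = 50
  (-5*-10 - 9*0) = 50
Taking half the absolute value of the total: Area = (1/2)(148) = 74.

74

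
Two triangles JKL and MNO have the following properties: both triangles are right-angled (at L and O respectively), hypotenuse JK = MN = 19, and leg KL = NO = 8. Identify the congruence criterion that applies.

The given information matches HL: The hypotenuse and one leg of two right triangles are equal (Hypotenuse-Leg).

HL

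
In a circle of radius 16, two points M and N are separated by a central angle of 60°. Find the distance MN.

Chord = 2(16) sin(30°) = 16

16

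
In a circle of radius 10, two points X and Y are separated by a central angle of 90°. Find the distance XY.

Chord length = 2r sin(θ/2)
= 2 × 10 × sin(90°/2)
= 2 × 10 × sin(45°)
= 10*sqrt(2)

10*sqrt(2)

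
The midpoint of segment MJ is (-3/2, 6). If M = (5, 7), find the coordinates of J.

Using the midpoint formula: M = ((x1 + x2)/2, (y1 + y2)/2)
We know M = (-3/2, 6) and M = (5, 7)
For x: -3/2 = (5 + x2)/2, so x2 = 2*-3/2 - 5 = -8
For y: 6 = (7 + y2)/2, so y2 = 2*6 - 7 = 5
J = (-8, 5)

(-8, 5)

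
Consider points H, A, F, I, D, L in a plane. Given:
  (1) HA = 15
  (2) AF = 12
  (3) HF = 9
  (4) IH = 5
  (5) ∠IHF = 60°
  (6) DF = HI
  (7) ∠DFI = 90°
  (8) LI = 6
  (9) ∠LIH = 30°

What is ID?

From the given relations: DF = HI = 5.
Step 1: By the law of cosines on triangle FHI: FI² = 9² + 5² − 2·9·5·cos(60°) = 61, so FI = √61.
Step 2: By the law of cosines on triangle IFD: ID² = √61² + 5² − 2·√61·5·cos(90°) = 86, so ID = √86.

Therefore, the length of ID = √86.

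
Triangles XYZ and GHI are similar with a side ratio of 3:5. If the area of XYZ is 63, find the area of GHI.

For similar figures, the area ratio equals the square of the side ratio.
Side ratio (XYZ to GHI) = 3:5, so area ratio = 3^2:5^2 = 9:25.
If the area of XYZ is 63, then the area of GHI = 63 * (25/9) = 175.

175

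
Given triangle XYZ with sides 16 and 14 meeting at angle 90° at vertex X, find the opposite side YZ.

By the law of cosines: YZ^2 = XY^2 + XZ^2 - 2*XY*XZ*cos(X)
YZ^2 = 16^2 + 14^2 - 2*16*14*cos(90°)
YZ^2 = 256 + 196 - 448*(0)
YZ^2 = 452
YZ = 2*sqrt(113)

2*sqrt(113)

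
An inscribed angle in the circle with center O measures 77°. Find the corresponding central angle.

Central angle = 2 × 77° = 154° (inscribed angle theorem).

154°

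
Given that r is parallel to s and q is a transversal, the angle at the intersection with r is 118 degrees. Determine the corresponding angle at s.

When a transversal crosses parallel lines, angles in the same position at each intersection are called corresponding angles.
These are always equal, so the answer is 118 degrees.

118 degrees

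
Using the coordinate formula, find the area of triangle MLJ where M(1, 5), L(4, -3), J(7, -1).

The Shoelace formula computes the area from vertex coordinates by summing cross products.
For vertices (1,5), (4,-3), (7,-1):
Signed sum = 1*-3 - 4*5 + 4*-1 - 7*-3 + 7*5 - 1*-1
= -23 + 17 + 36 = 30
Area = (1/2)|30| = 15.

15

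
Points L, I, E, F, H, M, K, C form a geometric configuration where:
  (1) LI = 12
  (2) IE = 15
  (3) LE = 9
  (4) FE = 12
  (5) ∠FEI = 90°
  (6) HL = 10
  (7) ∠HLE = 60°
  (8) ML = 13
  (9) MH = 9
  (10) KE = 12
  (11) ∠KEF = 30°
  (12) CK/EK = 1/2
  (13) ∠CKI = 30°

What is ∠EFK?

Step 1: By the law of cosines on triangle FEK: FK² = 12² + 12² − 2·12·12·cos(30°) = 38.58, so FK ≈ 6.21.
Step 2: By the inverse law of cosines on triangle EFK: cos(∠EFK) = (12² + 6.21² − 12²) / (2·12·6.21) = 38.58/149.08 = 0.2588, so ∠EFK = 75°.

Therefore, the measure of angle ∠EFK = 75°.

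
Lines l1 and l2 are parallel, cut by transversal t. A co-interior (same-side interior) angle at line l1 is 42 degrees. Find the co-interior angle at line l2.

Co-interior (same-side interior) angles are between the parallel lines on the same side of the transversal.
Unlike corresponding or alternate interior angles, they are supplementary rather than equal.
So the angle = 180 - 42 = 138 degrees.

138 degrees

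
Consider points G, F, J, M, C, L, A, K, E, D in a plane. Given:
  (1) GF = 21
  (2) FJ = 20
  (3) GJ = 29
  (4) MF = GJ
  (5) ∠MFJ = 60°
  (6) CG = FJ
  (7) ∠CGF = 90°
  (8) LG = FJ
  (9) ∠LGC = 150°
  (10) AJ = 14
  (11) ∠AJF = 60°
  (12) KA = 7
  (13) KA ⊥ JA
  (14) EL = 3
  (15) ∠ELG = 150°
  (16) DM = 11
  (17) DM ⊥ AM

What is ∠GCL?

From the given relations: CG = FJ = 20; LG = FJ = 20.
Step 1: By the law of cosines on triangle CGL: CL² = 20² + 20² − 2·20·20·cos(150°) = 1492.82, so CL ≈ 38.64.
Step 2: By the inverse law of cosines on triangle GCL: cos(∠GCL) = (20² + 38.64² − 20²) / (2·20·38.64) = 1492.82/1545.48 = 0.9659, so ∠GCL = 15°.

Therefore, the measure of angle ∠GCL = 15°.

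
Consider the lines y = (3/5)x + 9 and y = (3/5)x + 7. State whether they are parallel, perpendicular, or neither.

Slope of line 1: m1 = 3/5
Slope of line 2: m2 = 3/5
m1 = m2, so the lines are parallel.

Parallel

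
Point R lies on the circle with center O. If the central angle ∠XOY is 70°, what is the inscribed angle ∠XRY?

By the inscribed angle theorem, the inscribed angle is half the central angle.
Inscribed angle = 70° / 2 = 35°

35°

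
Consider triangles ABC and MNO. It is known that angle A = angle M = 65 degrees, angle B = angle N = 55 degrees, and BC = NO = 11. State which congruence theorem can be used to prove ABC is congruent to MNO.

The given information matches AAS: Two pairs of corresponding angles and a non-included side are equal (Angle-Angle-Side).

AAS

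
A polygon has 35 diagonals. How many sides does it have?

Using d = n(n - 3)/2, we solve 35 = n(n - 3)/2.
So n(n - 3) = 70.
Testing n = 10: 10 * 7 = 70 = 70. Correct.
The polygon has 10 sides.

10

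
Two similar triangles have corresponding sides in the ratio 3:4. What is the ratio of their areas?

Area ratio = (side ratio)^2 = (3/4)^2 = 9:16.

9:16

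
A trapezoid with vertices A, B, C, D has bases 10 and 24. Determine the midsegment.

The midsegment of a trapezoid = (base1 + base2) / 2
midsegment = (10 + 24) / 2
midsegment = 34 / 2
midsegment = 17

17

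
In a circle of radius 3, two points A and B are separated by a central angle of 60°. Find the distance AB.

Drop a perpendicular from the center to the chord, bisecting both the chord and the central angle.
Each half-chord = r sin(θ/2) = 3 sin(30°).
The full chord = 2 × 3 × sin(30°) = 3.

3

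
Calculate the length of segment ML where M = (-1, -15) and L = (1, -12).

The horizontal distance is |1 - -1| = 2 and the vertical distance is |-12 - -15| = 3.
By the Pythagorean theorem, d = sqrt(2^2 + 3^2) = sqrt(13).

sqrt(13)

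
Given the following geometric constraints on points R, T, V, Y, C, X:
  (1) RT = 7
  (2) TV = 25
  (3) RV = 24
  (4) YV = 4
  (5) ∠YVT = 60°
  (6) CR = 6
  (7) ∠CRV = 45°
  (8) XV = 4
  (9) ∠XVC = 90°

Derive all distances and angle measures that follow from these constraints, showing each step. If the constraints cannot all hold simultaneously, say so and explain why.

The constraints are consistent.

Step 1: From TV = 25, VY = 4, and ∠TVY = 60°, by the law of cosines:
  TY² = TV² + VY² - 2·TV·VY·cos(60°) = 625 + 16 - 100 = 541
  TY ≈ 23.26

Step 2: From VR = 24, RC = 6, and ∠VRC = 45°, by the law of cosines:
  VC² = VR² + RC² - 2·VR·RC·cos(45°) = 576 + 36 - 203.6 = 408.4
  VC ≈ 20.21

Step 3: From RT = 7, RV = 24, TV = 25, by the inverse law of cosines:
  cos(∠TRV) = (RT² + RV² - TV²) / (2·RT·RV)
  ∠TRV = 90°

Step 4: From TR = 7, TV = 25, RV = 24, by the inverse law of cosines:
  cos(∠RTV) = (TR² + TV² - RV²) / (2·TR·TV)
  ∠RTV = 73.74°

Step 5: From VR = 24, VT = 25, RT = 7, by the inverse law of cosines:
  cos(∠RVT) = (VR² + VT² - RT²) / (2·VR·VT)
  ∠RVT = 16.26°

Step 6: From CV = 20.21, VX = 4, and ∠CVX = 90°, by the law of cosines:
  CX² = CV² + VX² - 2·CV·VX·cos(90°) = 408.4 + 16 - 0 = 424.4
  CX ≈ 20.6

Step 7: From TV = 25, TY = 23.26, VY = 4, by the inverse law of cosines:
  cos(∠VTY) = (TV² + TY² - VY²) / (2·TV·TY)
  ∠VTY = 8.57°

Step 8: From VC = 20.21, VR = 24, CR = 6, by the inverse law of cosines:
  cos(∠CVR) = (VC² + VR² - CR²) / (2·VC·VR)
  ∠CVR = 12.12°

Step 9: From YT = 23.26, YV = 4, TV = 25, by the inverse law of cosines:
  cos(∠TYV) = (YT² + YV² - TV²) / (2·YT·YV)
  ∠TYV = 111.43°

Step 10: From CR = 6, CV = 20.21, RV = 24, by the inverse law of cosines:
  cos(∠RCV) = (CR² + CV² - RV²) / (2·CR·CV)
  ∠RCV = 122.88°

Step 11: From CV = 20.21, CX = 20.6, VX = 4, by the inverse law of cosines:
  cos(∠VCX) = (CV² + CX² - VX²) / (2·CV·CX)
  ∠VCX = 11.2°

Step 12: From XC = 20.6, XV = 4, CV = 20.21, by the inverse law of cosines:
  cos(∠CXV) = (XC² + XV² - CV²) / (2·XC·XV)
  ∠CXV = 78.8°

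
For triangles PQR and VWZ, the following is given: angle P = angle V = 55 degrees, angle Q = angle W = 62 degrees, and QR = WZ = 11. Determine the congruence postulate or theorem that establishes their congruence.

Consider the given information: angle P = angle V = 55 degrees, angle Q = angle W = 62 degrees, and QR = WZ = 11
This is not SAS or HL: SAS requires two sides and the included angle between them. HL only applies to right triangles with matching hypotenuse and leg.
The correct criterion is AAS. Two pairs of corresponding angles and a non-included side are equal (Angle-Angle-Side).

AAS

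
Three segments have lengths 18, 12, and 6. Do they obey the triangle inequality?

No.
The triangle inequality is violated: 12 + 6 = 18 ≤ 18.
These lengths cannot form a triangle.

No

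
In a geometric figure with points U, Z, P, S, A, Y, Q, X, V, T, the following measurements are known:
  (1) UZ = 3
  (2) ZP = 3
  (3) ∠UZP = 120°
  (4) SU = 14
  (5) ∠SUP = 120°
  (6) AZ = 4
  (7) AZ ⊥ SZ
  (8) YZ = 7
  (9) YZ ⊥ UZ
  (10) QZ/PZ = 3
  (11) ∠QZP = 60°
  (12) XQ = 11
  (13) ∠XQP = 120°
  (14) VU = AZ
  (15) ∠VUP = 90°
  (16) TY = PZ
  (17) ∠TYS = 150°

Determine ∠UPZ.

Step 1: By the law of cosines on triangle PZU: PU² = 3² + 3² − 2·3·3·cos(120°) = 27, so PU = 3·√3.
Step 2: By the inverse law of cosines on triangle UPZ: cos(∠UPZ) = ((3·√3)² + 3² − 3²) / (2·3·√3·3) = 27/31.18 = 0.866, so ∠UPZ = 30°.

Therefore, the measure of angle ∠UPZ = 30°.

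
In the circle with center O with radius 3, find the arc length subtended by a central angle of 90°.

Arc length = 2π(3)(1/4) = 3*pi/2

3*pi/2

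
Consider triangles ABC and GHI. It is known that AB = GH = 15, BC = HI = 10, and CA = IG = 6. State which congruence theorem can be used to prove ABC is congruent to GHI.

The given information provides:
AB = GH = 15, BC = HI = 10, and CA = IG = 6
This matches the SSS congruence theorem.
All three pairs of corresponding sides are equal (Side-Side-Side).

SSS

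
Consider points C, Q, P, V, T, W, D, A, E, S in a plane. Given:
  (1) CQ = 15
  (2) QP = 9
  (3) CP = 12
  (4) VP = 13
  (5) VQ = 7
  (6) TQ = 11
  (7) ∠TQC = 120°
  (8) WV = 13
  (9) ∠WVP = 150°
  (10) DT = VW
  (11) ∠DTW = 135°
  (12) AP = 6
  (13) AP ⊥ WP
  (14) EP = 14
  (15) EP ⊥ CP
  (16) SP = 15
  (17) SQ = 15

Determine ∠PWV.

Step 1: By the law of cosines on triangle WVP: WP² = 13² + 13² − 2·13·13·cos(150°) = 630.72, so WP ≈ 25.11.
Step 2: By the inverse law of cosines on triangle PWV: cos(∠PWV) = (25.11² + 13² − 13²) / (2·25.11·13) = 630.72/652.97 = 0.9659, so ∠PWV = 15°.

Therefore, the measure of angle ∠PWV = 15°.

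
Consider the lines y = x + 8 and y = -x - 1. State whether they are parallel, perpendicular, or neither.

Slope of line 1: m1 = 1
Slope of line 2: m2 = -1
Two lines are perpendicular when the product of their slopes is -1 (negative reciprocals).
m1 * m2 = (1) * (-1) = -1, confirming perpendicularity.

Perpendicular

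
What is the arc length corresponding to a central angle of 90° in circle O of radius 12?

Arc length = 2π(12)(1/4) = 6*pi

6*pi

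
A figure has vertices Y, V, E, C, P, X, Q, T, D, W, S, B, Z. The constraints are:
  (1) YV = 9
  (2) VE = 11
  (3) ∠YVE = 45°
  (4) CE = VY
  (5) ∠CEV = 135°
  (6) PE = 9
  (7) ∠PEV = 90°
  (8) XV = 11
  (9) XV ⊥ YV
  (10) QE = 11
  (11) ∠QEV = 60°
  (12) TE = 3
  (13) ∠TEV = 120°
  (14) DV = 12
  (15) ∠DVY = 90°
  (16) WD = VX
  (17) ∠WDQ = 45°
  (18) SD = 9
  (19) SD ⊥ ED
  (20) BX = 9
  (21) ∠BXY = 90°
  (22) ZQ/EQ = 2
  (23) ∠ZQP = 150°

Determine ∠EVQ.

Step 1: By the law of cosines on triangle VEQ: VQ² = 11² + 11² − 2·11·11·cos(60°) = 121, so VQ = 11.
Step 2: By the inverse law of cosines on triangle EVQ: cos(∠EVQ) = (11² + 11² − 11²) / (2·11·11) = 121/242 = 0.5, so ∠EVQ = 60°.

Therefore, the measure of angle ∠EVQ = 60°.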